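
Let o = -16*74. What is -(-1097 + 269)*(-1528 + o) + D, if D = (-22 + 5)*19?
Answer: -2245859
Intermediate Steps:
o = -1184
D = -323 (D = -17*19 = -323)
-(-1097 + 269)*(-1528 + o) + D = -(-1097 + 269)*(-1528 - 1184) - 323 = -(-828)*(-2712) - 323 = -1*2245536 - 323 = -2245536 - 323 = -2245859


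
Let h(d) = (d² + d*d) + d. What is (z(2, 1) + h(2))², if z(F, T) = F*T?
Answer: 144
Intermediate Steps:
h(d) = d + 2*d² (h(d) = (d² + d²) + d = 2*d² + d = d + 2*d²)
(z(2, 1) + h(2))² = (2*1 + 2*(1 + 2*2))² = (2 + 2*(1 + 4))² = (2 + 2*5)² = (2 + 10)² = 12² = 144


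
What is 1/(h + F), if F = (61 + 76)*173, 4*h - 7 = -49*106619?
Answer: -1/1282380 ≈ -7.7980e-7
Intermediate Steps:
h = -1306081 (h = 7/4 + (-49*106619)/4 = 7/4 + (¼)*(-5224331) = 7/4 - 5224331/4 = -1306081)
F = 23701 (F = 137*173 = 23701)
1/(h + F) = 1/(-1306081 + 23701) = 1/(-1282380) = -1/1282380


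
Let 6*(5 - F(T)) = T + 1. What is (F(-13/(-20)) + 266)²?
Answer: 117267241/1600 ≈ 73292.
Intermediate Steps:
F(T) = 29/6 - T/6 (F(T) = 5 - (T + 1)/6 = 5 - (1 + T)/6 = 5 + (-⅙ - T/6) = 29/6 - T/6)
(F(-13/(-20)) + 266)² = ((29/6 - (-13)/(6*(-20))) + 266)² = ((29/6 - (-13)*(-1)/(6*20)) + 266)² = ((29/6 - ⅙*13/20) + 266)² = ((29/6 - 13/120) + 266)² = (189/40 + 266)² = (10829/40)² = 117267241/1600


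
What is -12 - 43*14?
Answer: -614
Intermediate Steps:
-12 - 43*14 = -12 - 602 = -614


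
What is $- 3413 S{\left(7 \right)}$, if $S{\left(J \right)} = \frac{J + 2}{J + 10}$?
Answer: $- \frac{30717}{17} \approx -1806.9$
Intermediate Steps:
$S{\left(J \right)} = \frac{2 + J}{10 + J}$
$- 3413 S{\left(7 \right)} = - 3413 \frac{2 + 7}{10 + 7} = - 3413 \cdot \frac{1}{17} \cdot 9 = \left(-3413\right) \frac{9}{17} = - \frac{30717}{17}$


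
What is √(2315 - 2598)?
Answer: I*√283 ≈ 16.823*I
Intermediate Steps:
√(2315 - 2598) = √(-283) = I*√283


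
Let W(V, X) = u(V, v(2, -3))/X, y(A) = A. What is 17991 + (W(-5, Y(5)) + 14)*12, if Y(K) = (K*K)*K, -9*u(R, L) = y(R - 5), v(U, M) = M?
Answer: 1361933/75 ≈ 18159.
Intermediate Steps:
u(R, L) = 5/9 - R/9 (u(R, L) = -(R - 5)/9 = -(-5 + R)/9 = 5/9 - R/9)
Y(K) = K**3 (Y(K) = K**2*K = K**3)
W(V, X) = (5/9 - V/9)/X
17991 + (W(-5, Y(5)) + 14)*12 = 17991 + ((5 - 1*(-5))/(9*(5**3)) + 14)*12 = 17991 + ((1/9)*(5 + 5)/125 + 14)*12 = 17991 + ((1/9)*(1/125)*10 + 14)*12 = 17991 + (2/225 + 14)*12 = 17991 + (3152/225)*12 = 17991 + 12608/75 = 1361933/75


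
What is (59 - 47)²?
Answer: 144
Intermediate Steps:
(59 - 47)² = 12² = 144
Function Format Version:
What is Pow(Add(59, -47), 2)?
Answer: 144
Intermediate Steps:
Pow(Add(59, -47), 2) = Pow(12, 2) = 144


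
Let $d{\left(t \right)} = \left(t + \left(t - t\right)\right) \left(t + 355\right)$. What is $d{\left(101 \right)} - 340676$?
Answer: $-294620$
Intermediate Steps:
$d{\left(t \right)} = t \left(355 + t\right)$ ($d{\left(t \right)} = \left(t + 0\right) \left(355 + t\right) = t \left(355 + t\right)$)
$d{\left(101 \right)} - 340676 = 101 \left(355 + 101\right) - 340676 = 101 \cdot 456 - 340676 = 46056 - 340676 = -294620$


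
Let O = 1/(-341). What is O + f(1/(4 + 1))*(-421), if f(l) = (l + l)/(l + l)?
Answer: -143562/341 ≈ -421.00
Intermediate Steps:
f(l) = 1 (f(l) = (2*l)/((2*l)) = (2*l)*(1/(2*l)) = 1)
O = -1/341 ≈ -0.0029326
O + f(1/(4 + 1))*(-421) = -1/341 + 1*(-421) = -1/341 - 421 = -143562/341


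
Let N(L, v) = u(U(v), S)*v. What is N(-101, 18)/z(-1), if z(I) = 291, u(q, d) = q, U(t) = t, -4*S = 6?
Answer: 108/97 ≈ 1.1134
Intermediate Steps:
S = -3/2 (S = -¼*6 = -3/2 ≈ -1.5000)
N(L, v) = v² (N(L, v) = v*v = v²)
N(-101, 18)/z(-1) = 18²/291 = 324*(1/291) = 108/97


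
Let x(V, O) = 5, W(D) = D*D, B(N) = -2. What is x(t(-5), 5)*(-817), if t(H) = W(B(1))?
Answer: -4085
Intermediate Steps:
W(D) = D²
t(H) = 4 (t(H) = (-2)² = 4)
x(t(-5), 5)*(-817) = 5*(-817) = -4085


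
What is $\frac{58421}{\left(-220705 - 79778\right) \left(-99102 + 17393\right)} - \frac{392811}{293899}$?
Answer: $- \frac{9644343491528038}{7215856872707853} \approx -1.3365$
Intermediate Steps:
$\frac{58421}{\left(-220705 - 79778\right) \left(-99102 + 17393\right)} - \frac{392811}{293899} = \frac{58421}{\left(-300483\right) \left(-81709\right)} - \frac{392811}{293899} = \frac{58421}{24552165447} - \frac{392811}{293899} = - \frac{9644343491528038}{7215856872707853}$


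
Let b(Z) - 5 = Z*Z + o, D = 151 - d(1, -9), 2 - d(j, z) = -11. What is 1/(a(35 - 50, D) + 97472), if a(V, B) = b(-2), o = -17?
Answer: 1/97464 ≈ 1.0260e-5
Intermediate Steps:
d(j, z) = 13 (d(j, z) = 2 - 1*(-11) = 2 + 11 = 13)
D = 138 (D = 151 - 1*13 = 151 - 13 = 138)
b(Z) = -12 + Z² (b(Z) = 5 + (Z*Z - 17) = 5 + (Z² - 17) = 5 + (-17 + Z²) = -12 + Z²)
a(V, B) = -8 (a(V, B) = -12 + (-2)² = -12 + 4 = -8)
1/(a(35 - 50, D) + 97472) = 1/(-8 + 97472) = 1/97464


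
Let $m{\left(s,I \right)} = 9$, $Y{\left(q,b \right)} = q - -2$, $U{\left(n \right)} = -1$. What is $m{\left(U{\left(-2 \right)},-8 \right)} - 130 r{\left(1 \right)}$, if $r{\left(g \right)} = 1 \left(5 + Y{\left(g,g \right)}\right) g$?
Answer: $-1031$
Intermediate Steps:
$Y{\left(q,b \right)} = 2 + q$ ($Y{\left(q,b \right)} = q + 2 = 2 + q$)
$r{\left(g \right)} = g \left(7 + g\right)$ ($r{\left(g \right)} = 1 \left(5 + \left(2 + g\right)\right) g = 1 \left(7 + g\right) g = 1 g \left(7 + g\right) = g \left(7 + g\right)$)
$m{\left(U{\left(-2 \right)},-8 \right)} - 130 r{\left(1 \right)} = 9 - 130 \cdot 1 \left(7 + 1\right) = 9 - 130 \cdot 1 \cdot 8 = 9 - 1040 = -1031$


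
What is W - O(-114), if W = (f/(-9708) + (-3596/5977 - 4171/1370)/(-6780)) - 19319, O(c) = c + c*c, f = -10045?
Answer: -482076742811380889/14971343806600 ≈ -32200.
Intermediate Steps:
O(c) = c + c²
W = -289215891894759689/14971343806600 (W = (-10045/(-9708) + (-3596/5977 - 4171/1370)/(-6780)) - 19319 = (-10045*(-1/9708) + (-3596*1/5977 - 4171*1/1370)*(-1/6780)) - 19319 = (10045/9708 + (-3596/5977 - 4171/1370)*(-1/6780)) - 19319 = (10045/9708 - 29856587/8188490*(-1/6780)) - 19319 = (10045/9708 + 29856587/55517962200) - 19319 = 15499104945711/14971343806600 - 19319 = -289215891894759689/14971343806600 ≈ -19318.)
W - O(-114) = -289215891894759689/14971343806600 - (-114)*(1 - 114) = -289215891894759689/14971343806600 - (-114)*(-113) = -289215891894759689/14971343806600 - 1*12882 = -289215891894759689/14971343806600 - 12882 = -482076742811380889/14971343806600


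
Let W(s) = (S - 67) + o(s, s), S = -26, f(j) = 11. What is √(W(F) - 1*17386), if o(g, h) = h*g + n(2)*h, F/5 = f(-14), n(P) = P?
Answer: 2*I*√3586 ≈ 119.77*I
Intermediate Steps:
F = 55 (F = 5*11 = 55)
o(g, h) = 2*h + g*h (o(g, h) = h*g + 2*h = g*h + 2*h = 2*h + g*h)
W(s) = -93 + s*(2 + s) (W(s) = (-26 - 67) + s*(2 + s) = -93 + s*(2 + s))
√(W(F) - 1*17386) = √((-93 + 55*(2 + 55)) - 1*17386) = √((-93 + 55*57) - 17386) = √((-93 + 3135) - 17386) = √(3042 - 17386) = √(-14344) = 2*I*√3586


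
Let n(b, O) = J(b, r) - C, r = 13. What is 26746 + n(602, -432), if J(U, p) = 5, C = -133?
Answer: 26884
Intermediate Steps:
n(b, O) = 138 (n(b, O) = 5 - 1*(-133) = 5 + 133 = 138)
26746 + n(602, -432) = 26746 + 138 = 26884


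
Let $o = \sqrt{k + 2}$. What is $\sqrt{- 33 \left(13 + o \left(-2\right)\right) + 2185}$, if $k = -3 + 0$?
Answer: $\sqrt{1756 + 66 i} \approx 41.912 + 0.7874 i$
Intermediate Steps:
$k = -3$
$o = i$ ($o = \sqrt{-3 + 2} = \sqrt{-1} = i \approx 1.0 i$)
$\sqrt{- 33 \left(13 + o \left(-2\right)\right) + 2185} = \sqrt{- 33 \left(13 + i \left(-2\right)\right) + 2185} = \sqrt{- 33 \left(13 - 2 i\right) + 2185} = \sqrt{\left(-429 + 66 i\right) + 2185} = \sqrt{1756 + 66 i}$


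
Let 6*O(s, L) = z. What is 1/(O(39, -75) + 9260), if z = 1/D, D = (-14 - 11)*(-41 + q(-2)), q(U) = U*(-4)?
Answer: 4950/45837001 ≈ 0.00010799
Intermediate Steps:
q(U) = -4*U
D = 825 (D = (-14 - 11)*(-41 - 4*(-2)) = -25*(-41 + 8) = -25*(-33) = 825)
z = 1/825 ≈ 0.0012121
O(s, L) = 1/4950 (O(s, L) = (⅙)*(1/825) = 1/4950)
1/(O(39, -75) + 9260) = 1/(1/4950 + 9260) = 1/(45837001/4950) = 4950/45837001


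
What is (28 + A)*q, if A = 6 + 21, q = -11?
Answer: -605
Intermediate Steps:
A = 27
(28 + A)*q = (28 + 27)*(-11) = 55*(-11) = -605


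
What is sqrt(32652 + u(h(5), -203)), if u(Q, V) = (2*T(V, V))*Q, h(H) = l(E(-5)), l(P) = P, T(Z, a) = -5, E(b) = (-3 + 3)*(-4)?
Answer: 6*sqrt(907) ≈ 180.70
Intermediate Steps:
E(b) = 0 (E(b) = 0*(-4) = 0)
h(H) = 0
u(Q, V) = -10*Q (u(Q, V) = (2*(-5))*Q = -10*Q)
sqrt(32652 + u(h(5), -203)) = sqrt(32652 - 10*0) = sqrt(32652 + 0) = sqrt(32652) = 6*sqrt(907)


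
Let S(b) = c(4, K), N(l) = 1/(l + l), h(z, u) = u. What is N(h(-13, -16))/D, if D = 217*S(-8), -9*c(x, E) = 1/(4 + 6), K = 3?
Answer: 45/3472 ≈ 0.012961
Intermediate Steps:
N(l) = 1/(2*l)
c(x, E) = -1/90 (c(x, E) = -1/(9*(4 + 6)) = -⅑/10 = -⅑*⅒ = -1/90)
S(b) = -1/90
D = -217/90 (D = 217*(-1/90) = -217/90 ≈ -2.4111)
N(h(-13, -16))/D = ((½)/(-16))/(-217/90) = ((½)*(-1/16))*(-90/217) = -1/32*(-90/217) = 45/3472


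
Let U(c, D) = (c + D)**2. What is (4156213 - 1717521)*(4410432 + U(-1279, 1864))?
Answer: 11590266604644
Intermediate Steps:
U(c, D) = (D + c)**2
(4156213 - 1717521)*(4410432 + U(-1279, 1864)) = (4156213 - 1717521)*(4410432 + (1864 - 1279)**2) = 2438692*(4410432 + 585**2) = 2438692*(4410432 + 342225) = 2438692*4752657 = 11590266604644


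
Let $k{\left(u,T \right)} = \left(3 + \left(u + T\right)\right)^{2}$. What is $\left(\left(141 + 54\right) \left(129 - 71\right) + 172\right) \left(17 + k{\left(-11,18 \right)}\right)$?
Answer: $1343394$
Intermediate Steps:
$k{\left(u,T \right)} = \left(3 + T + u\right)^{2}$ ($k{\left(u,T \right)} = \left(3 + \left(T + u\right)\right)^{2} = \left(3 + T + u\right)^{2}$)
$\left(\left(141 + 54\right) \left(129 - 71\right) + 172\right) \left(17 + k{\left(-11,18 \right)}\right) = \left(\left(141 + 54\right) \left(129 - 71\right) + 172\right) \left(17 + \left(3 + 18 - 11\right)^{2}\right) = \left(195 \cdot 58 + 172\right) \left(17 + 10^{2}\right) = \left(11310 + 172\right) \left(17 + 100\right) = 11482 \cdot 117 = 1343394$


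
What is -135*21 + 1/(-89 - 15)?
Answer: -294841/104 ≈ -2835.0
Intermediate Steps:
-135*21 + 1/(-89 - 15) = -2835 + 1/(-104) = -2835 - 1/104 = -294841/104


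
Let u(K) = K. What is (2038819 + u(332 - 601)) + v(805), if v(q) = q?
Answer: 2039355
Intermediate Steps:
(2038819 + u(332 - 601)) + v(805) = (2038819 + (332 - 601)) + 805 = (2038819 - 269) + 805 = 2038550 + 805 = 2039355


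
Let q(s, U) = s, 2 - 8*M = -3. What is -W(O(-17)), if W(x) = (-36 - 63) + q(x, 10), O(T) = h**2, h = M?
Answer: 6311/64 ≈ 98.609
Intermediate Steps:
M = 5/8 (M = 1/4 - 1/8*(-3) = 1/4 + 3/8 = 5/8 ≈ 0.62500)
h = 5/8 ≈ 0.62500
O(T) = 25/64 (O(T) = (5/8)**2 = 25/64)
W(x) = -99 + x (W(x) = (-36 - 63) + x = -99 + x)
-W(O(-17)) = -(-99 + 25/64) = -1*(-6311/64) = 6311/64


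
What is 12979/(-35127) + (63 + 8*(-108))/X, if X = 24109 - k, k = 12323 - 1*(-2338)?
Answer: -150762319/331879896 ≈ -0.45427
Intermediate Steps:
k = 14661 (k = 12323 + 2338 = 14661)
X = 9448 (X = 24109 - 1*14661 = 24109 - 14661 = 9448)
12979/(-35127) + (63 + 8*(-108))/X = 12979/(-35127) + (63 + 8*(-108))/9448 = 12979*(-1/35127) + (63 - 864)*(1/9448) = -12979/35127 - 801*1/9448 = -12979/35127 - 801/9448 = -150762319/331879896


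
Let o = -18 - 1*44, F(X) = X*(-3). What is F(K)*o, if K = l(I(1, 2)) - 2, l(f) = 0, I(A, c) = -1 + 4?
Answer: -372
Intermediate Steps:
I(A, c) = 3
K = -2 (K = 0 - 2 = -2)
F(X) = -3*X
o = -62 (o = -18 - 44 = -62)
F(K)*o = -3*(-2)*(-62) = 6*(-62) = -372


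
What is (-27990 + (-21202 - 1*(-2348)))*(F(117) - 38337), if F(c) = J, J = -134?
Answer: 1802135524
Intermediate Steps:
F(c) = -134
(-27990 + (-21202 - 1*(-2348)))*(F(117) - 38337) = (-27990 + (-21202 - 1*(-2348)))*(-134 - 38337) = (-27990 + (-21202 + 2348))*(-38471) = (-27990 - 18854)*(-38471) = -46844*(-38471) = 1802135524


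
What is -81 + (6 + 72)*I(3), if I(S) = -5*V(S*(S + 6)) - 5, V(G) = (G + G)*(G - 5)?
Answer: -463791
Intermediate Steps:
V(G) = 2*G*(-5 + G) (V(G) = (2*G)*(-5 + G) = 2*G*(-5 + G))
I(S) = -5 - 10*S*(-5 + S*(6 + S))*(6 + S) (I(S) = -10*S*(S + 6)*(-5 + S*(S + 6)) - 5 = -10*S*(6 + S)*(-5 + S*(6 + S)) - 5 = -10*S*(-5 + S*(6 + S))*(6 + S) - 5 = -5 - 10*S*(-5 + S*(6 + S))*(6 + S))
-81 + (6 + 72)*I(3) = -81 + (6 + 72)*(-5 - 10*3*(-5 + 3*(6 + 3))*(6 + 3)) = -81 + 78*(-5 - 10*3*(-5 + 3*9)*9) = -81 + 78*(-5 - 10*3*(-5 + 27)*9) = -81 + 78*(-5 - 10*3*22*9) = -81 + 78*(-5 - 5940) = -81 + 78*(-5945) = -81 - 463710 = -463791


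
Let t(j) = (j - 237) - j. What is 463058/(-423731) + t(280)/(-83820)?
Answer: -106647651/97843340 ≈ -1.0900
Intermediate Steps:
t(j) = -237 (t(j) = (-237 + j) - j = -237)
463058/(-423731) + t(280)/(-83820) = 463058/(-423731) - 237/(-83820) = 463058*(-1/423731) - 237*(-1/83820) = -463058/423731 + 79/27940 = -106647651/97843340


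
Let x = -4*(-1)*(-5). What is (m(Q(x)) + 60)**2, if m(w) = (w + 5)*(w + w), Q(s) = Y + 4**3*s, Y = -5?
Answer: 10821862915600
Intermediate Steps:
x = -20 (x = 4*(-5) = -20)
Q(s) = -5 + 64*s (Q(s) = -5 + 4**3*s = -5 + 64*s)
m(w) = 2*w*(5 + w) (m(w) = (5 + w)*(2*w) = 2*w*(5 + w))
(m(Q(x)) + 60)**2 = (2*(-5 + 64*(-20))*(5 + (-5 + 64*(-20))) + 60)**2 = (2*(-5 - 1280)*(5 + (-5 - 1280)) + 60)**2 = (2*(-1285)*(5 - 1285) + 60)**2 = (2*(-1285)*(-1280) + 60)**2 = (3289600 + 60)**2 = 3289660**2 = 10821862915600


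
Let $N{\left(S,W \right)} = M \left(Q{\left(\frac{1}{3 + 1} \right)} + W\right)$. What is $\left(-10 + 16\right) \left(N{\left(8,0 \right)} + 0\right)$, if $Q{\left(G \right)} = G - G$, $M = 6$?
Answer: $0$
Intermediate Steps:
$Q{\left(G \right)} = 0$
$N{\left(S,W \right)} = 6 W$ ($N{\left(S,W \right)} = 6 \left(0 + W\right) = 6 W$)
$\left(-10 + 16\right) \left(N{\left(8,0 \right)} + 0\right) = \left(-10 + 16\right) \left(6 \cdot 0 + 0\right) = 6 \left(0 + 0\right) = 6 \cdot 0 = 0$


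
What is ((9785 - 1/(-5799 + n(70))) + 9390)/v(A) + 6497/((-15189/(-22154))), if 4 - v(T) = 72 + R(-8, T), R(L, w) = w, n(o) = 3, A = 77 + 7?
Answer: 41705698949269/4460462496 ≈ 9350.1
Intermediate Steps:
A = 84
v(T) = -68 - T (v(T) = 4 - (72 + T) = 4 + (-72 - T) = -68 - T)
((9785 - 1/(-5799 + n(70))) + 9390)/v(A) + 6497/((-15189/(-22154))) = ((9785 - 1/(-5799 + 3)) + 9390)/(-68 - 1*84) + 6497/((-15189/(-22154))) = ((9785 - 1/(-5796)) + 9390)/(-68 - 84) + 6497/((-15189*(-1/22154))) = ((9785 - 1*(-1/5796)) + 9390)/(-152) + 6497/(15189/22154) = ((9785 + 1/5796) + 9390)*(-1/152) + 6497*(22154/15189) = (56713861/5796 + 9390)*(-1/152) + 143934538/15189 = (111138301/5796)*(-1/152) + 143934538/15189 = -111138301/880992 + 143934538/15189 = 41705698949269/4460462496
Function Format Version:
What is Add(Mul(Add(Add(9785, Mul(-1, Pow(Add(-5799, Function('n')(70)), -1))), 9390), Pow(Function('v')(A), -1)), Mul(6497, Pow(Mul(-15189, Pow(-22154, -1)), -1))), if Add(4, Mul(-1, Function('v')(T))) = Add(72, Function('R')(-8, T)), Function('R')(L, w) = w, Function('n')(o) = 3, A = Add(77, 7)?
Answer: Rational(41705698949269, 4460462496) ≈ 9350.1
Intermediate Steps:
A = 84
Function('v')(T) = Add(-68, Mul(-1, T)) (Function('v')(T) = Add(4, Mul(-1, Add(72, T))) = Add(4, Add(-72, Mul(-1, T))) = Add(-68, Mul(-1, T)))
Add(Mul(Add(Add(9785, Mul(-1, Pow(Add(-5799, Function('n')(70)), -1))), 9390), Pow(Function('v')(A), -1)), Mul(6497, Pow(Mul(-15189, Pow(-22154, -1)), -1))) = Add(Mul(Add(Add(9785, Mul(-1, Pow(Add(-5799, 3), -1))), 9390), Pow(Add(-68, Mul(-1, 84)), -1)), Mul(6497, Pow(Mul(-15189, Pow(-22154, -1)), -1))) = Add(Mul(Add(Add(9785, Mul(-1, Pow(-5796, -1))), 9390), Pow(Add(-68, -84), -1)), Mul(6497, Pow(Mul(-15189, Rational(-1, 22154)), -1))) = Add(Mul(Add(Add(9785, Mul(-1, Rational(-1, 5796))), 9390), Pow(-152, -1)), Mul(6497, Pow(Rational(15189, 22154), -1))) = Add(Mul(Add(Add(9785, Rational(1, 5796)), 9390), Rational(-1, 152)), Mul(6497, Rational(22154, 15189))) = Add(Mul(Add(Rational(56713861, 5796), 9390), Rational(-1, 152)), Rational(143934538, 15189)) = Add(Mul(Rational(111138301, 5796), Rational(-1, 152)), Rational(143934538, 15189)) = Add(Rational(-111138301, 880992), Rational(143934538, 15189)) = Rational(41705698949269, 4460462496)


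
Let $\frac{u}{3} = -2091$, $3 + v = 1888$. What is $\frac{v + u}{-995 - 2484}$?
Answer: $\frac{4388}{3479} \approx 1.2613$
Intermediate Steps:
$v = 1885$ ($v = -3 + 1888 = 1885$)
$u = -6273$ ($u = 3 \left(-2091\right) = -6273$)
$\frac{v + u}{-995 - 2484} = \frac{1885 - 6273}{-995 - 2484} = - \frac{4388}{-3479} = \left(-4388\right) \left(- \frac{1}{3479}\right) = \frac{4388}{3479}$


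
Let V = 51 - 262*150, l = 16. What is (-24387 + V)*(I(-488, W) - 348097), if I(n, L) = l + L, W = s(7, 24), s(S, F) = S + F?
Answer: 22148509800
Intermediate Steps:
s(S, F) = F + S
V = -39249 (V = 51 - 39300 = -39249)
W = 31 (W = 24 + 7 = 31)
I(n, L) = 16 + L
(-24387 + V)*(I(-488, W) - 348097) = (-24387 - 39249)*((16 + 31) - 348097) = -63636*(47 - 348097) = -63636*(-348050) = 22148509800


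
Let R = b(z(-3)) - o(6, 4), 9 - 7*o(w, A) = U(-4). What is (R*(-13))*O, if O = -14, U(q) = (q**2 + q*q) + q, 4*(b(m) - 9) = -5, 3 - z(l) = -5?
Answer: 3809/2 ≈ 1904.5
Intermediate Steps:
z(l) = 8 (z(l) = 3 - 1*(-5) = 3 + 5 = 8)
b(m) = 31/4 (b(m) = 9 + (1/4)*(-5) = 9 - 5/4 = 31/4)
U(q) = q + 2*q**2 (U(q) = (q**2 + q**2) + q = 2*q**2 + q = q + 2*q**2)
o(w, A) = -19/7 (o(w, A) = 9/7 - (-4)*(1 + 2*(-4))/7 = 9/7 - (-4)*(1 - 8)/7 = 9/7 - (-4)*(-7)/7 = 9/7 - 1/7*28 = 9/7 - 4 = -19/7)
R = 293/28 (R = 31/4 - 1*(-19/7) = 31/4 + 19/7 = 293/28 ≈ 10.464)
(R*(-13))*O = ((293/28)*(-13))*(-14) = -3809/28*(-14) = 3809/2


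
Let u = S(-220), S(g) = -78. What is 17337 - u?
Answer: 17415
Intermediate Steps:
u = -78
17337 - u = 17337 - 1*(-78) = 17337 + 78 = 17415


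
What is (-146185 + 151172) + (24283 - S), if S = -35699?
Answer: 64969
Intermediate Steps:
(-146185 + 151172) + (24283 - S) = (-146185 + 151172) + (24283 - 1*(-35699)) = 4987 + (24283 + 35699) = 4987 + 59982 = 64969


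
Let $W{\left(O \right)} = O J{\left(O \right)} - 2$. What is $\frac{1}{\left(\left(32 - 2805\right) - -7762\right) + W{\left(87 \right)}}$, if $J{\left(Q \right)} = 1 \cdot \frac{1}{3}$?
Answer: $\frac{1}{5016} \approx 0.00019936$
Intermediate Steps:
$J{\left(Q \right)} = \frac{1}{3}$ ($J{\left(Q \right)} = 1 \cdot \frac{1}{3} = \frac{1}{3}$)
$W{\left(O \right)} = -2 + \frac{O}{3}$ ($W{\left(O \right)} = O \frac{1}{3} - 2 = \frac{O}{3} - 2 = -2 + \frac{O}{3}$)
$\frac{1}{\left(\left(32 - 2805\right) - -7762\right) + W{\left(87 \right)}} = \frac{1}{\left(\left(32 - 2805\right) - -7762\right) + \left(-2 + \frac{1}{3} \cdot 87\right)} = \frac{1}{\left(\left(32 - 2805\right) + 7762\right) + \left(-2 + 29\right)} = \frac{1}{\left(-2773 + 7762\right) + 27} = \frac{1}{4989 + 27} = \frac{1}{5016}$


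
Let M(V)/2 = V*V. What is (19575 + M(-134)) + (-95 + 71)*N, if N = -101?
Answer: 57911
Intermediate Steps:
M(V) = 2*V**2 (M(V) = 2*(V*V) = 2*V**2)
(19575 + M(-134)) + (-95 + 71)*N = (19575 + 2*(-134)**2) + (-95 + 71)*(-101) = (19575 + 2*17956) - 24*(-101) = (19575 + 35912) + 2424 = 55487 + 2424 = 57911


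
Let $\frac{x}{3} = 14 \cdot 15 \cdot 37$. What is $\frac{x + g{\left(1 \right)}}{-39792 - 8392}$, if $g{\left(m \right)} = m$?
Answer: $- \frac{23311}{48184} \approx -0.48379$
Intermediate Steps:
$x = 23310$ ($x = 3 \cdot 14 \cdot 15 \cdot 37 = 3 \cdot 210 \cdot 37 = 3 \cdot 7770 = 23310$)
$\frac{x + g{\left(1 \right)}}{-39792 - 8392} = \frac{23310 + 1}{-39792 - 8392} = \frac{23311}{-48184} = 23311 \left(- \frac{1}{48184}\right) = - \frac{23311}{48184}$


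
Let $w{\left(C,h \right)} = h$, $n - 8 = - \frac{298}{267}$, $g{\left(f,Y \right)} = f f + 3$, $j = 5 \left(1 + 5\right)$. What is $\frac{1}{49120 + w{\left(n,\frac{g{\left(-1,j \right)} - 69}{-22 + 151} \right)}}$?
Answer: $\frac{129}{6336415} \approx 2.0359 \cdot 10^{-5}$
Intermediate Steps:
$j = 30$ ($j = 5 \cdot 6 = 30$)
$g{\left(f,Y \right)} = 3 + f^{2}$ ($g{\left(f,Y \right)} = f^{2} + 3 = 3 + f^{2}$)
$n = \frac{1838}{267}$ ($n = 8 - \frac{298}{267} = \frac{1838}{267} \approx 6.8839$)
$\frac{1}{49120 + w{\left(n,\frac{g{\left(-1,j \right)} - 69}{-22 + 151} \right)}} = \frac{1}{49120 + \frac{\left(3 + \left(-1\right)^{2}\right) - 69}{-22 + 151}} = \frac{1}{49120 + \frac{\left(3 + 1\right) - 69}{129}} = \frac{1}{49120 + \left(4 - 69\right) \frac{1}{129}} = \frac{1}{49120 - \frac{65}{129}} = \frac{1}{\frac{6336415}{129}} = \frac{129}{6336415}$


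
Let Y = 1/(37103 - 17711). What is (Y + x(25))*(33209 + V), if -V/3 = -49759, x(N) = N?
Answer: 44234697643/9696 ≈ 4.5622e+6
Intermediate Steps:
Y = 1/19392 ≈ 5.1568e-5
V = 149277 (V = -3*(-49759) = 149277)
(Y + x(25))*(33209 + V) = (1/19392 + 25)*(33209 + 149277) = (484801/19392)*182486 = 44234697643/9696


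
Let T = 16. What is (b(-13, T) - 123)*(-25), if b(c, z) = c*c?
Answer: -1150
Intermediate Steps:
b(c, z) = c²
(b(-13, T) - 123)*(-25) = ((-13)² - 123)*(-25) = (169 - 123)*(-25) = 46*(-25) = -1150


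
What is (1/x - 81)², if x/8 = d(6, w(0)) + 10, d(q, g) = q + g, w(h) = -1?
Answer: 94458961/14400 ≈ 6559.6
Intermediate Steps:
d(q, g) = g + q
x = 120 (x = 8*((-1 + 6) + 10) = 8*(5 + 10) = 8*15 = 120)
(1/x - 81)² = (1/120 - 81)² = (-9719/120)² = 94458961/14400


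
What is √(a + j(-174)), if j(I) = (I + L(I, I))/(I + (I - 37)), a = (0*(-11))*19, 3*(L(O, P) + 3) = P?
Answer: √3619/77 ≈ 0.78127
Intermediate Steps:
L(O, P) = -3 + P/3
a = 0 (a = 0*19 = 0)
j(I) = (-3 + 4*I/3)/(-37 + 2*I) (j(I) = (I + (-3 + I/3))/(I + (I - 37)) = (-3 + 4*I/3)/(I + (-37 + I)) = (-3 + 4*I/3)/(-37 + 2*I))
√(a + j(-174)) = √(0 + (-9 + 4*(-174))/(3*(-37 + 2*(-174)))) = √(0 + (-9 - 696)/(3*(-37 - 348))) = √(0 + (⅓)*(-705)/(-385)) = √(0 + (⅓)*(-1/385)*(-705)) = √(0 + 47/77) = √(47/77) = √3619/77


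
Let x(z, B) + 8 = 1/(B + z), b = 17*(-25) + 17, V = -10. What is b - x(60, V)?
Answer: -20001/50 ≈ -400.02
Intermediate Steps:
b = -408 (b = -425 + 17 = -408)
x(z, B) = -8 + 1/(B + z)
b - x(60, V) = -408 - (1 - 8*(-10) - 8*60)/(-10 + 60) = -408 - (1 + 80 - 480)/50 = -408 - (-399)/50 = -408 - 1*(-399/50) = -408 + 399/50 = -20001/50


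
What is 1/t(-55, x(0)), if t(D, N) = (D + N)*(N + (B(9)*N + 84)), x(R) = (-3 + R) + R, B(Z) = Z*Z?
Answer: 1/9396 ≈ 0.00010643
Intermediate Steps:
B(Z) = Z**2
x(R) = -3 + 2*R
t(D, N) = (84 + 82*N)*(D + N) (t(D, N) = (D + N)*(N + (9**2*N + 84)) = (D + N)*(N + (81*N + 84)) = (D + N)*(N + (84 + 81*N)) = (D + N)*(84 + 82*N) = (84 + 82*N)*(D + N))
1/t(-55, x(0)) = 1/(82*(-3 + 2*0)**2 + 84*(-55) + 84*(-3 + 2*0) + 82*(-55)*(-3 + 2*0)) = 1/(82*(-3 + 0)**2 - 4620 + 84*(-3 + 0) + 82*(-55)*(-3 + 0)) = 1/(82*(-3)**2 - 4620 + 84*(-3) + 82*(-55)*(-3)) = 1/(82*9 - 4620 - 252 + 13530) = 1/(738 - 4620 - 252 + 13530) = 1/9396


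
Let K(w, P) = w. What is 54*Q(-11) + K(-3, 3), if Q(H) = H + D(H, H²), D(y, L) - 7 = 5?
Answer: 51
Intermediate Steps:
D(y, L) = 12 (D(y, L) = 7 + 5 = 12)
Q(H) = 12 + H (Q(H) = H + 12 = 12 + H)
54*Q(-11) + K(-3, 3) = 54*(12 - 11) - 3 = 54*1 - 3 = 54 - 3 = 51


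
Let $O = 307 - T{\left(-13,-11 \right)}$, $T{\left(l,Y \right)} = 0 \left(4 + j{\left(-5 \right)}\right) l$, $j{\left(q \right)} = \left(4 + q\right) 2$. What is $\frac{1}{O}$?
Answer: $\frac{1}{307} \approx 0.0032573$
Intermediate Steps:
$j{\left(q \right)} = 8 + 2 q$
$T{\left(l,Y \right)} = 0$ ($T{\left(l,Y \right)} = 0 \left(4 + \left(8 + 2 \left(-5\right)\right)\right) l = 0 \left(4 + \left(8 - 10\right)\right) l = 0 \left(4 - 2\right) l = 0 \cdot 2 l = 0$)
$O = 307$ ($O = 307 - 0 = 307 + 0 = 307$)
$\frac{1}{O} = \frac{1}{307}$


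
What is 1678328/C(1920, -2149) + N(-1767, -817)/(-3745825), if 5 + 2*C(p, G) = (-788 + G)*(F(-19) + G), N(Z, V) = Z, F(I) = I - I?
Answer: 1573074821567/2955272379575 ≈ 0.53229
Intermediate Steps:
F(I) = 0
C(p, G) = -5/2 + G*(-788 + G)/2 (C(p, G) = -5/2 + ((-788 + G)*(0 + G))/2 = -5/2 + ((-788 + G)*G)/2 = -5/2 + (G*(-788 + G))/2 = -5/2 + G*(-788 + G)/2)
1678328/C(1920, -2149) + N(-1767, -817)/(-3745825) = 1678328/(-5/2 + (1/2)*(-2149)**2 - 394*(-2149)) - 1767/(-3745825) = 1678328/(-5/2 + (1/2)*4618201 + 846706) - 1767*(-1/3745825) = 1678328/(-5/2 + 4618201/2 + 846706) + 1767/3745825 = 1678328/3155804 + 1767/3745825 = 1678328*(1/3155804) + 1767/3745825 = 419582/788951 + 1767/3745825 = 1573074821567/2955272379575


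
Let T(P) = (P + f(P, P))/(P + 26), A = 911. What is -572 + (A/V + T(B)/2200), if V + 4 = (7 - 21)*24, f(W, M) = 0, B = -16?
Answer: -53732593/93500 ≈ -574.68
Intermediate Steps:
T(P) = P/(26 + P) (T(P) = (P + 0)/(P + 26) = P/(26 + P))
V = -340 (V = -4 + (7 - 21)*24 = -4 - 14*24 = -4 - 336 = -340)
-572 + (A/V + T(B)/2200) = -572 + (911/(-340) - 16/(26 - 16)/2200) = -572 + (911*(-1/340) - 16/10*(1/2200)) = -572 + (-911/340 - 16*⅒*(1/2200)) = -572 + (-911/340 - 8/5*1/2200) = -572 + (-911/340 - 1/1375) = -572 - 250593/93500 = -53732593/93500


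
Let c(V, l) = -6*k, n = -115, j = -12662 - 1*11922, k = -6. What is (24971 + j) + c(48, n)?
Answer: 423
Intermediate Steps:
j = -24584 (j = -12662 - 11922 = -24584)
c(V, l) = 36 (c(V, l) = -6*(-6) = 36)
(24971 + j) + c(48, n) = (24971 - 24584) + 36 = 387 + 36 = 423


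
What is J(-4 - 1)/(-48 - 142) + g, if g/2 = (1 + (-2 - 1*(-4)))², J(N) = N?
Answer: 685/38 ≈ 18.026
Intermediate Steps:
g = 18 (g = 2*(1 + (-2 - 1*(-4)))² = 2*(1 + (-2 + 4))² = 2*(1 + 2)² = 2*3² = 2*9 = 18)
J(-4 - 1)/(-48 - 142) + g = (-4 - 1)/(-48 - 142) + 18 = -5/(-190) + 18 = -1/190*(-5) + 18 = 1/38 + 18 = 685/38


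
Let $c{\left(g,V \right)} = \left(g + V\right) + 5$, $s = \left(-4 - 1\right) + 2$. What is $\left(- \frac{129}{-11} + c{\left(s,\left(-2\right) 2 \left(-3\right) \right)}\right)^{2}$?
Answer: $\frac{80089}{121} \approx 661.89$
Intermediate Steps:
$s = -3$ ($s = -5 + 2 = -3$)
$c{\left(g,V \right)} = 5 + V + g$ ($c{\left(g,V \right)} = \left(V + g\right) + 5 = 5 + V + g$)
$\left(- \frac{129}{-11} + c{\left(s,\left(-2\right) 2 \left(-3\right) \right)}\right)^{2} = \left(- \frac{129}{-11} + \left(5 + \left(-2\right) 2 \left(-3\right) - 3\right)\right)^{2} = \left(\left(-129\right) \left(- \frac{1}{11}\right) - -14\right)^{2} = \left(\frac{129}{11} + \left(5 + 12 - 3\right)\right)^{2} = \left(\frac{129}{11} + 14\right)^{2} = \left(\frac{283}{11}\right)^{2} = \frac{80089}{121}$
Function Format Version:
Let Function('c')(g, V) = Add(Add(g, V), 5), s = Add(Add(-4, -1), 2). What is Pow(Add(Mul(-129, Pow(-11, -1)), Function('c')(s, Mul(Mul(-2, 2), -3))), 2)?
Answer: Rational(80089, 121) ≈ 661.89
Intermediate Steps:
s = -3 (s = Add(-5, 2) = -3)
Function('c')(g, V) = Add(5, V, g) (Function('c')(g, V) = Add(Add(V, g), 5) = Add(5, V, g))
Pow(Add(Mul(-129, Pow(-11, -1)), Function('c')(s, Mul(Mul(-2, 2), -3))), 2) = Pow(Add(Mul(-129, Pow(-11, -1)), Add(5, Mul(Mul(-2, 2), -3), -3)), 2) = Pow(Add(Mul(-129, Rational(-1, 11)), Add(5, Mul(-4, -3), -3)), 2) = Pow(Add(Rational(129, 11), Add(5, 12, -3)), 2) = Pow(Add(Rational(129, 11), 14), 2) = Pow(Rational(283, 11), 2) = Rational(80089, 121)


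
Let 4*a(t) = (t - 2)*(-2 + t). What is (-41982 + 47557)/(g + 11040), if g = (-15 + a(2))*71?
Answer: 223/399 ≈ 0.55890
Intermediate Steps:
a(t) = (-2 + t)²/4 (a(t) = ((t - 2)*(-2 + t))/4 = ((-2 + t)*(-2 + t))/4 = (-2 + t)²/4)
g = -1065 (g = (-15 + (-2 + 2)²/4)*71 = (-15 + (¼)*0²)*71 = (-15 + (¼)*0)*71 = (-15 + 0)*71 = -15*71 = -1065)
(-41982 + 47557)/(g + 11040) = (-41982 + 47557)/(-1065 + 11040) = 5575/9975 = 5575*(1/9975) = 223/399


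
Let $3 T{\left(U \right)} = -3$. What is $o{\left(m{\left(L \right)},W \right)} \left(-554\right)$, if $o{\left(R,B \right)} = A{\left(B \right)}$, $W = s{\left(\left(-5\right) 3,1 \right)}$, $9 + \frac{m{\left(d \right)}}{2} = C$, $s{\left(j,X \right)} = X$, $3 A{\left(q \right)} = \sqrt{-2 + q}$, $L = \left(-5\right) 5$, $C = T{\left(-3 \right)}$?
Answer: $- \frac{554 i}{3} \approx - 184.67 i$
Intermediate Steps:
$T{\left(U \right)} = -1$ ($T{\left(U \right)} = \frac{1}{3} \left(-3\right) = -1$)
$C = -1$
$L = -25$
$A{\left(q \right)} = \frac{\sqrt{-2 + q}}{3}$
$m{\left(d \right)} = -20$ ($m{\left(d \right)} = -18 + 2 \left(-1\right) = -18 - 2 = -20$)
$W = 1$
$o{\left(R,B \right)} = \frac{\sqrt{-2 + B}}{3}$
$o{\left(m{\left(L \right)},W \right)} \left(-554\right) = \frac{\sqrt{-2 + 1}}{3} \left(-554\right) = \frac{\sqrt{-1}}{3} \left(-554\right) = \frac{i}{3} \left(-554\right) = - \frac{554 i}{3}$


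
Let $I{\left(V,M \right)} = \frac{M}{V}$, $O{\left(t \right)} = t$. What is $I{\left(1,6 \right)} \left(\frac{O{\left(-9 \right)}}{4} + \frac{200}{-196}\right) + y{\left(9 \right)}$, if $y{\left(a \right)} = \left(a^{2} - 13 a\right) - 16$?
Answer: $- \frac{7019}{98} \approx -71.622$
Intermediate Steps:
$y{\left(a \right)} = -16 + a^{2} - 13 a$
$I{\left(1,6 \right)} \left(\frac{O{\left(-9 \right)}}{4} + \frac{200}{-196}\right) + y{\left(9 \right)} = \frac{6}{1} \left(- \frac{9}{4} + \frac{200}{-196}\right) - \left(133 - 81\right) = 6 \cdot 1 \left(\left(-9\right) \frac{1}{4} + 200 \left(- \frac{1}{196}\right)\right) - 52 = 6 \left(- \frac{9}{4} - \frac{50}{49}\right) - 52 = 6 \left(- \frac{641}{196}\right) - 52 = - \frac{1923}{98} - 52 = - \frac{7019}{98}$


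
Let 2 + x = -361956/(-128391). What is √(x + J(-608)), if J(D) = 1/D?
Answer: √34595115267562/6505144 ≈ 0.90417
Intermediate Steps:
x = 35058/42797 (x = -2 - 361956/(-128391) = -2 - 361956*(-1/128391) = -2 + 120652/42797 = 35058/42797 ≈ 0.81917)
√(x + J(-608)) = √(35058/42797 + 1/(-608)) = √(35058/42797 - 1/608) = √(21272467/26020576) = √34595115267562/6505144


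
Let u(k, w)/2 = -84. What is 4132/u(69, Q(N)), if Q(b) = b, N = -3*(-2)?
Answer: -1033/42 ≈ -24.595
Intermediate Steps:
N = 6
u(k, w) = -168 (u(k, w) = 2*(-84) = -168)
4132/u(69, Q(N)) = 4132/(-168) = 4132*(-1/168) = -1033/42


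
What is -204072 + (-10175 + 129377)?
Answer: -84870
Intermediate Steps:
-204072 + (-10175 + 129377) = -204072 + 119202 = -84870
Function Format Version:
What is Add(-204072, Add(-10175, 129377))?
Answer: -84870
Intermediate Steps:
Add(-204072, Add(-10175, 129377)) = Add(-204072, 119202) = -84870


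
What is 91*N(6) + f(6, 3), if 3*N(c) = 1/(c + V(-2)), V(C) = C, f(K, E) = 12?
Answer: 235/12 ≈ 19.583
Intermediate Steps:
N(c) = 1/(3*(-2 + c)) (N(c) = 1/(3*(c - 2)) = 1/(3*(-2 + c)))
91*N(6) + f(6, 3) = 91*(1/(3*(-2 + 6))) + 12 = 91*((⅓)/4) + 12 = 91*((⅓)*(¼)) + 12 = 91*(1/12) + 12 = 91/12 + 12 = 235/12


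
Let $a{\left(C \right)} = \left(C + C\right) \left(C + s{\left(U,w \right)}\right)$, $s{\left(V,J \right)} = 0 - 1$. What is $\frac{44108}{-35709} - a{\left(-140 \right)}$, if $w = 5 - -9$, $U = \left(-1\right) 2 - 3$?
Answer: $- \frac{1409835428}{35709} \approx -39481.0$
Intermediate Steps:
$U = -5$ ($U = -2 - 3 = -5$)
$w = 14$ ($w = 5 + 9 = 14$)
$s{\left(V,J \right)} = -1$ ($s{\left(V,J \right)} = 0 - 1 = -1$)
$a{\left(C \right)} = 2 C \left(-1 + C\right)$ ($a{\left(C \right)} = \left(C + C\right) \left(C - 1\right) = 2 C \left(-1 + C\right)$)
$\frac{44108}{-35709} - a{\left(-140 \right)} = \frac{44108}{-35709} - 2 \left(-140\right) \left(-1 - 140\right) = 44108 \left(- \frac{1}{35709}\right) - 2 \left(-140\right) \left(-141\right) = - \frac{44108}{35709} - 39480 = - \frac{1409835428}{35709}$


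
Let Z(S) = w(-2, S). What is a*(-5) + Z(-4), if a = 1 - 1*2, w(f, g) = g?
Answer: 1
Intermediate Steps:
Z(S) = S
a = -1 (a = 1 - 2 = -1)
a*(-5) + Z(-4) = -1*(-5) - 4 = 5 - 4 = 1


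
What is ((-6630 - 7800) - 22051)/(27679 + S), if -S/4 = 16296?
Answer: 36481/37505 ≈ 0.97270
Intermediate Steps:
S = -65184 (S = -4*16296 = -65184)
((-6630 - 7800) - 22051)/(27679 + S) = ((-6630 - 7800) - 22051)/(27679 - 65184) = (-14430 - 22051)/(-37505) = -36481*(-1/37505) = 36481/37505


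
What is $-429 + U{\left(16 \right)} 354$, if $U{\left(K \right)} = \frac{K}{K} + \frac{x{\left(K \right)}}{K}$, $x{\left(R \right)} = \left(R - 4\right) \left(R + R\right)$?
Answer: $8421$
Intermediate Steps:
$x{\left(R \right)} = 2 R \left(-4 + R\right)$ ($x{\left(R \right)} = \left(-4 + R\right) 2 R = 2 R \left(-4 + R\right)$)
$U{\left(K \right)} = -7 + 2 K$ ($U{\left(K \right)} = \frac{K}{K} + \frac{2 K \left(-4 + K\right)}{K} = 1 + \left(-8 + 2 K\right) = -7 + 2 K$)
$-429 + U{\left(16 \right)} 354 = -429 + \left(-7 + 2 \cdot 16\right) 354 = -429 + \left(-7 + 32\right) 354 = -429 + 25 \cdot 354 = -429 + 8850 = 8421$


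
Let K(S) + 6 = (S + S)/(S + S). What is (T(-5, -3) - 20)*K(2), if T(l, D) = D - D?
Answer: 100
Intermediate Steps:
K(S) = -5 (K(S) = -6 + (S + S)/(S + S) = -6 + (2*S)/((2*S)) = -6 + (2*S)*(1/(2*S)) = -6 + 1 = -5)
T(l, D) = 0
(T(-5, -3) - 20)*K(2) = (0 - 20)*(-5) = -20*(-5) = 100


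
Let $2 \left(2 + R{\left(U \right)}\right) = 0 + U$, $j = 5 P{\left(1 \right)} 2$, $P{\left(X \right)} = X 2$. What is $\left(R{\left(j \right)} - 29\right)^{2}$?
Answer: $441$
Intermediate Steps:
$P{\left(X \right)} = 2 X$
$j = 20$ ($j = 5 \cdot 2 \cdot 1 \cdot 2 = 5 \cdot 2 \cdot 2 = 10 \cdot 2 = 20$)
$R{\left(U \right)} = -2 + \frac{U}{2}$ ($R{\left(U \right)} = -2 + \frac{0 + U}{2} = -2 + \frac{U}{2}$)
$\left(R{\left(j \right)} - 29\right)^{2} = \left(\left(-2 + \frac{1}{2} \cdot 20\right) - 29\right)^{2} = \left(\left(-2 + 10\right) - 29\right)^{2} = \left(8 - 29\right)^{2} = \left(-21\right)^{2} = 441$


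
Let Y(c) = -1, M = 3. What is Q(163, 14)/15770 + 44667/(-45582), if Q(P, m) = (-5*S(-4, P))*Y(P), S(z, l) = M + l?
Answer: -267697/288686 ≈ -0.92729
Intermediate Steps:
S(z, l) = 3 + l
Q(P, m) = 15 + 5*P (Q(P, m) = -5*(3 + P)*(-1) = (-15 - 5*P)*(-1) = 15 + 5*P)
Q(163, 14)/15770 + 44667/(-45582) = (15 + 5*163)/15770 + 44667/(-45582) = (15 + 815)*(1/15770) + 44667*(-1/45582) = 830*(1/15770) - 14889/15194 = 1/19 - 14889/15194 = -267697/288686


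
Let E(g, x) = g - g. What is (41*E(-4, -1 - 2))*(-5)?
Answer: 0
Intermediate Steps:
E(g, x) = 0
(41*E(-4, -1 - 2))*(-5) = (41*0)*(-5) = 0*(-5) = 0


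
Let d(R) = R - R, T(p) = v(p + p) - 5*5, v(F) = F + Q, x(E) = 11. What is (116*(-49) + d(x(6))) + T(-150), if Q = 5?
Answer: -6004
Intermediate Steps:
v(F) = 5 + F (v(F) = F + 5 = 5 + F)
T(p) = -20 + 2*p (T(p) = (5 + (p + p)) - 5*5 = (5 + 2*p) - 25 = -20 + 2*p)
d(R) = 0
(116*(-49) + d(x(6))) + T(-150) = (116*(-49) + 0) + (-20 + 2*(-150)) = (-5684 + 0) + (-20 - 300) = -5684 - 320 = -6004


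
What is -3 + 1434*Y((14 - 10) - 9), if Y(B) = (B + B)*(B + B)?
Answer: 143397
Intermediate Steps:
Y(B) = 4*B² (Y(B) = (2*B)*(2*B) = 4*B²)
-3 + 1434*Y((14 - 10) - 9) = -3 + 1434*(4*((14 - 10) - 9)²) = -3 + 1434*(4*(4 - 9)²) = -3 + 1434*(4*(-5)²) = -3 + 1434*(4*25) = -3 + 1434*100 = -3 + 143400 = 143397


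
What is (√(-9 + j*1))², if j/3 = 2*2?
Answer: 3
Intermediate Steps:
j = 12 (j = 3*(2*2) = 3*4 = 12)
(√(-9 + j*1))² = (√(-9 + 12*1))² = (√(-9 + 12))² = (√3)² = 3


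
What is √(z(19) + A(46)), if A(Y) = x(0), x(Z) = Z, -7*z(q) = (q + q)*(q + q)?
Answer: 38*I*√7/7 ≈ 14.363*I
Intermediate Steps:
z(q) = -4*q²/7 (z(q) = -(q + q)*(q + q)/7 = -2*q*2*q/7 = -4*q²/7)
A(Y) = 0
√(z(19) + A(46)) = √(-4/7*19² + 0) = √(-4/7*361 + 0) = √(-1444/7 + 0) = √(-1444/7) = 38*I*√7/7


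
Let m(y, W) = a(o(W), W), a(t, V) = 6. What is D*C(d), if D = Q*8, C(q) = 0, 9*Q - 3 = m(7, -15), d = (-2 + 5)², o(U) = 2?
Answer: 0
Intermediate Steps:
d = 9 (d = 3² = 9)
m(y, W) = 6
Q = 1 (Q = ⅓ + (⅑)*6 = ⅓ + ⅔ = 1)
D = 8 (D = 1*8 = 8)
D*C(d) = 8*0 = 0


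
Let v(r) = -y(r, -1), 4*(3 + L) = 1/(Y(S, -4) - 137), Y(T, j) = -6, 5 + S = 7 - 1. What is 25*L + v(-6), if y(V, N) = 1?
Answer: -43497/572 ≈ -76.044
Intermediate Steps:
S = 1 (S = -5 + (7 - 1) = -5 + 6 = 1)
L = -1717/572 (L = -3 + 1/(4*(-6 - 137)) = -3 + (¼)/(-143) = -3 + (¼)*(-1/143) = -3 - 1/572 = -1717/572 ≈ -3.0017)
v(r) = -1 (v(r) = -1*1 = -1)
25*L + v(-6) = 25*(-1717/572) - 1 = -42925/572 - 1 = -43497/572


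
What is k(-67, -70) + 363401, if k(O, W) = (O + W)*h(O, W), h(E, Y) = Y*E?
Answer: -279129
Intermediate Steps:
h(E, Y) = E*Y
k(O, W) = O*W*(O + W) (k(O, W) = (O + W)*(O*W) = O*W*(O + W))
k(-67, -70) + 363401 = -67*(-70)*(-67 - 70) + 363401 = -67*(-70)*(-137) + 363401 = -642530 + 363401 = -279129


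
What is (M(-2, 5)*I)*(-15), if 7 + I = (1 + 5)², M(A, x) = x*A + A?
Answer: 5220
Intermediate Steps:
M(A, x) = A + A*x (M(A, x) = A*x + A = A + A*x)
I = 29 (I = -7 + (1 + 5)² = -7 + 6² = -7 + 36 = 29)
(M(-2, 5)*I)*(-15) = (-2*(1 + 5)*29)*(-15) = (-2*6*29)*(-15) = -12*29*(-15) = -348*(-15) = 5220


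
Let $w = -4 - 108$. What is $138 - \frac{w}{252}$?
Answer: $\frac{1246}{9} \approx 138.44$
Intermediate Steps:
$w = -112$ ($w = -4 - 108 = -112$)
$138 - \frac{w}{252} = 138 - - \frac{112}{252} = 138 - \left(-112\right) \frac{1}{252} = 138 - - \frac{4}{9} = 138 + \frac{4}{9} = \frac{1246}{9}$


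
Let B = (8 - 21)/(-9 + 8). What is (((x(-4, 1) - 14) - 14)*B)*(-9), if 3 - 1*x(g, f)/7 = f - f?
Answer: 819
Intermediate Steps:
x(g, f) = 21 (x(g, f) = 21 - 7*(f - f) = 21 - 7*0 = 21 + 0 = 21)
B = 13 (B = -13/(-1) = -13*(-1) = 13)
(((x(-4, 1) - 14) - 14)*B)*(-9) = (((21 - 14) - 14)*13)*(-9) = ((7 - 14)*13)*(-9) = -7*13*(-9) = -91*(-9) = 819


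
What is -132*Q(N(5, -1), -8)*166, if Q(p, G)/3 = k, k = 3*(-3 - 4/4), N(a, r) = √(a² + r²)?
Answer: 788832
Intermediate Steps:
k = -12 (k = 3*(-3 - 4*¼) = 3*(-3 - 1) = 3*(-4) = -12)
Q(p, G) = -36 (Q(p, G) = 3*(-12) = -36)
-132*Q(N(5, -1), -8)*166 = -132*(-36)*166 = 4752*166 = 788832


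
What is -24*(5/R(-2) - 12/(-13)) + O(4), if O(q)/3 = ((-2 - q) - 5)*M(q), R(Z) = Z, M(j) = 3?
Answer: -795/13 ≈ -61.154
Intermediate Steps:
O(q) = -63 - 9*q (O(q) = 3*(((-2 - q) - 5)*3) = 3*((-7 - q)*3) = 3*(-21 - 3*q) = -63 - 9*q)
-24*(5/R(-2) - 12/(-13)) + O(4) = -24*(5/(-2) - 12/(-13)) + (-63 - 9*4) = -24*(5*(-½) - 12*(-1/13)) + (-63 - 36) = -24*(-5/2 + 12/13) - 99 = -24*(-41/26) - 99 = 492/13 - 99 = -795/13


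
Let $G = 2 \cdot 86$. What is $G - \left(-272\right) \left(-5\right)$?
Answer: $-1188$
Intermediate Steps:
$G = 172$
$G - \left(-272\right) \left(-5\right) = 172 - \left(-272\right) \left(-5\right) = 172 - 1360 = -1188$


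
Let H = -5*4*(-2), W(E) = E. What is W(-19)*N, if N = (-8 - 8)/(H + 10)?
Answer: 152/25 ≈ 6.0800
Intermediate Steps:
H = 40 (H = -20*(-2) = 40)
N = -8/25 (N = (-8 - 8)/(40 + 10) = -16/50 = -16*1/50 = -8/25 ≈ -0.32000)
W(-19)*N = -19*(-8/25) = 152/25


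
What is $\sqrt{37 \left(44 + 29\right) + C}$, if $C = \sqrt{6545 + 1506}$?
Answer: $\sqrt{2701 + \sqrt{8051}} \approx 52.827$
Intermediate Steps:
$C = \sqrt{8051} \approx 89.727$
$\sqrt{37 \left(44 + 29\right) + C} = \sqrt{37 \left(44 + 29\right) + \sqrt{8051}} = \sqrt{37 \cdot 73 + \sqrt{8051}} = \sqrt{2701 + \sqrt{8051}}$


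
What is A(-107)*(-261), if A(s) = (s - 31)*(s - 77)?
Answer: -6627312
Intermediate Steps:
A(s) = (-77 + s)*(-31 + s) (A(s) = (-31 + s)*(-77 + s) = (-77 + s)*(-31 + s))
A(-107)*(-261) = (2387 + (-107)² - 108*(-107))*(-261) = (2387 + 11449 + 11556)*(-261) = 25392*(-261) = -6627312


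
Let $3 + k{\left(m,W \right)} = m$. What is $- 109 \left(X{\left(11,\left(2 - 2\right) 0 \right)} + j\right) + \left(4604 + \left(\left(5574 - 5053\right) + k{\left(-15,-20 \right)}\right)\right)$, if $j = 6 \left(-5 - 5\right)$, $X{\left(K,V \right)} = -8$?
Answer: $12519$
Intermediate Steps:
$k{\left(m,W \right)} = -3 + m$
$j = -60$ ($j = 6 \left(-10\right) = -60$)
$- 109 \left(X{\left(11,\left(2 - 2\right) 0 \right)} + j\right) + \left(4604 + \left(\left(5574 - 5053\right) + k{\left(-15,-20 \right)}\right)\right) = - 109 \left(-8 - 60\right) + \left(4604 + \left(\left(5574 - 5053\right) - 18\right)\right) = \left(-109\right) \left(-68\right) + \left(4604 + \left(521 - 18\right)\right) = 7412 + \left(4604 + 503\right) = 7412 + 5107 = 12519$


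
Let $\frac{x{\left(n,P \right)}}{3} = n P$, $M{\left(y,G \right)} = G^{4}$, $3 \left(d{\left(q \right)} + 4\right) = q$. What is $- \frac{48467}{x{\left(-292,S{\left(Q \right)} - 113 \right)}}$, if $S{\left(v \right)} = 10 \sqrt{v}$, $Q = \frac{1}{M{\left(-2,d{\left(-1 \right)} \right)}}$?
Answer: $- \frac{8190923}{16650132} \approx -0.49194$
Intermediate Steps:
$d{\left(q \right)} = -4 + \frac{q}{3}$
$Q = \frac{81}{28561}$ ($Q = \frac{1}{\left(-4 + \frac{1}{3} \left(-1\right)\right)^{4}} = \frac{1}{\left(-4 - \frac{1}{3}\right)^{4}} = \frac{1}{\left(- \frac{13}{3}\right)^{4}} = \frac{1}{\frac{28561}{81}} = \frac{81}{28561} \approx 0.002836$)
$x{\left(n,P \right)} = 3 P n$ ($x{\left(n,P \right)} = 3 n P = 3 P n$)
$- \frac{48467}{x{\left(-292,S{\left(Q \right)} - 113 \right)}} = - \frac{48467}{3 \left(10 \sqrt{\frac{81}{28561}} - 113\right) \left(-292\right)} = - \frac{48467}{3 \left(10 \cdot \frac{9}{169} - 113\right) \left(-292\right)} = - \frac{48467}{3 \left(\frac{90}{169} - 113\right) \left(-292\right)} = - \frac{48467}{3 \left(- \frac{19007}{169}\right) \left(-292\right)} = - \frac{48467}{\frac{16650132}{169}} = \left(-48467\right) \frac{169}{16650132} = - \frac{8190923}{16650132}$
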